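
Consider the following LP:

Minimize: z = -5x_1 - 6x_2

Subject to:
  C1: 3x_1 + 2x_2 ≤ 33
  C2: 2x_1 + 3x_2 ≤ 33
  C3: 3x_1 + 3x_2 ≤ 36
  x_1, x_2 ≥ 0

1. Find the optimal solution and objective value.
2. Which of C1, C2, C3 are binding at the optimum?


1. x_1 = 3, x_2 = 9, z = -69
2. C2, C3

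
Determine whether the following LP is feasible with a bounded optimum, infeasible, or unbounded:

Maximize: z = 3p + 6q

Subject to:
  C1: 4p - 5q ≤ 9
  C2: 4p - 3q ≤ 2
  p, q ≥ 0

Unbounded (objective can increase without bound)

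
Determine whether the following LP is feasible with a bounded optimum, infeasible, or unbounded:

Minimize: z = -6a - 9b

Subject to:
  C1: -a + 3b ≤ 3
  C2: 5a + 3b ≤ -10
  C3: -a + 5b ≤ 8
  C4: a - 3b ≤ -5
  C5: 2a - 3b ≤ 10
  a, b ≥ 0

Infeasible (no feasible solution exists)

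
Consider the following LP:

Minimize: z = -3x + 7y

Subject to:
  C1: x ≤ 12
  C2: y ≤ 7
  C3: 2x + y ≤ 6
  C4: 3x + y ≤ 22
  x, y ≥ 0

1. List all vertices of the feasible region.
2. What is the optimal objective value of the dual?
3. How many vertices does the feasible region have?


1. (0, 0), (3, 0), (0, 6)
2. -9
3. 3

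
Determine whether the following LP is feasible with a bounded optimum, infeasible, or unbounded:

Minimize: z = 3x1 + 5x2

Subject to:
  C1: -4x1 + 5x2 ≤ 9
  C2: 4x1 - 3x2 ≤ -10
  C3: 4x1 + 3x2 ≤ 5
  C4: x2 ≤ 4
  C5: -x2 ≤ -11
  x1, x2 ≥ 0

Infeasible (no feasible solution exists)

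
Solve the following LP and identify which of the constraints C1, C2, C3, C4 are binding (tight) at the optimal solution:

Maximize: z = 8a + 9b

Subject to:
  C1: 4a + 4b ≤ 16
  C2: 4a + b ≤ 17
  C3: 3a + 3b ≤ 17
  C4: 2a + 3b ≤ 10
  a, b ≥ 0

At a = 2, b = 2, compute slack b - a·x for each constraint:
  C1: 16 − 16 = 0  (binding)
  C2: 17 − 10 = 7  (slack)
  C3: 17 − 12 = 5  (slack)
  C4: 10 − 10 = 0  (binding)

Optimal: a = 2, b = 2
Binding: C1, C4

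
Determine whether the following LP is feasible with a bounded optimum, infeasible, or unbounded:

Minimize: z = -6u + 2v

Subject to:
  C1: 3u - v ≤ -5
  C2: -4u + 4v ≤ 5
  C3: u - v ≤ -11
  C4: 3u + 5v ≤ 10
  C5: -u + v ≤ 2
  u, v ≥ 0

Infeasible (no feasible solution exists)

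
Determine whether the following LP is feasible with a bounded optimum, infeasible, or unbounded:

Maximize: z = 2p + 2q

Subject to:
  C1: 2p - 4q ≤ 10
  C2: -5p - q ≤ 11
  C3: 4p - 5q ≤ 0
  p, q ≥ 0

Unbounded (objective can increase without bound)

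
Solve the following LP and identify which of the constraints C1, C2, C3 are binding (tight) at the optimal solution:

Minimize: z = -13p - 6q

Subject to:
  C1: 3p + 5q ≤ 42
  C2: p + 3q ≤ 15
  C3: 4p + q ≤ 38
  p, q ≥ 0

At p = 9, q = 2, compute slack b - a·x for each constraint:
  C1: 42 − 37 = 5  (slack)
  C2: 15 − 15 = 0  (binding)
  C3: 38 − 38 = 0  (binding)

Optimal: p = 9, q = 2
Binding: C2, C3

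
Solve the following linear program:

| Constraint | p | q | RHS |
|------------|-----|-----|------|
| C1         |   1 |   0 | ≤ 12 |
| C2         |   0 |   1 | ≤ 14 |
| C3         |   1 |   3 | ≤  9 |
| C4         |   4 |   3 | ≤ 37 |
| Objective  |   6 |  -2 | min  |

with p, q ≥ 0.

Evaluate the objective at each vertex of the feasible region:
  z(0, 0) = 0
  z(9, 0) = 54
  z(0, 3) = -6  ←
The minimum is at p = 0, q = 3.

p = 0, q = 3, z = -6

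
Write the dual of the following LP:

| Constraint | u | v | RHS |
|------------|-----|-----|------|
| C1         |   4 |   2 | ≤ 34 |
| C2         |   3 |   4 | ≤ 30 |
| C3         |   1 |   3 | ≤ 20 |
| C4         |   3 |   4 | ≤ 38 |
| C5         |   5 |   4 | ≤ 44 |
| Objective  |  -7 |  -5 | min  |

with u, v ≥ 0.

Primal min cᵀx s.t. Ax ≤ b, x ≥ 0  →  Dual max −bᵀy s.t. Aᵀy ≥ −c, y ≥ 0.

Maximize: z = -34y1 - 30y2 - 20y3 - 38y4 - 44y5

Subject to:
  4y1 + 3y2 + y3 + 3y4 + 5y5 ≥ 7
  2y1 + 4y2 + 3y3 + 4y4 + 4y5 ≥ 5
  y1, y2, y3, y4, y5 ≥ 0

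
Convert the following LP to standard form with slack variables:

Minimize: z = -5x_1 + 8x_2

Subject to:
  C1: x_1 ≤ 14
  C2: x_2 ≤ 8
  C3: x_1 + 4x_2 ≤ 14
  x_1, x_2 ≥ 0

min z = -5x_1 + 8x_2

s.t.
  x_1 + s1 = 14
  x_2 + s2 = 8
  x_1 + 4x_2 + s3 = 14
  x_1, x_2, s1, s2, s3 ≥ 0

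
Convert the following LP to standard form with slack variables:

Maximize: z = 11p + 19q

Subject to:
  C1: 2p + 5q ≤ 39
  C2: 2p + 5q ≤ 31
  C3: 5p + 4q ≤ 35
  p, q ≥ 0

max z = 11p + 19q

s.t.
  2p + 5q + s1 = 39
  2p + 5q + s2 = 31
  5p + 4q + s3 = 35
  p, q, s1, s2, s3 ≥ 0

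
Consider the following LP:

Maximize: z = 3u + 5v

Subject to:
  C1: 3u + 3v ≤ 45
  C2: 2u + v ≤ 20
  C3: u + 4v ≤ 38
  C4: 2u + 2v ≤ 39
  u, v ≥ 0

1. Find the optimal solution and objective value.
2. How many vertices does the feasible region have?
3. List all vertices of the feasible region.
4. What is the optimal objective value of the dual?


1. u = 6, v = 8, z = 58
2. 4
3. (0, 0), (10, 0), (6, 8), (0, 9.5)
4. 58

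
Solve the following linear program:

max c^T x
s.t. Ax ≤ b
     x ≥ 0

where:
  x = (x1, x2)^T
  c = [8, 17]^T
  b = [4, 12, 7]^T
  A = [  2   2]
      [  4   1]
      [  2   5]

Evaluate the objective at each vertex of the feasible region:
  z(0, 0) = 0
  z(2, 0) = 16
  z(1, 1) = 25  ←
  z(0, 1.4) = 23.8
The maximum is at x1 = 1, x2 = 1.

x1 = 1, x2 = 1, z = 25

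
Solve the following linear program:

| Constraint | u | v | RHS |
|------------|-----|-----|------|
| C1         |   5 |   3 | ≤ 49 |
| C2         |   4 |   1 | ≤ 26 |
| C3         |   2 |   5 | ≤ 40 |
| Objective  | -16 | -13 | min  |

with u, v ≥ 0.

Evaluate the objective at each vertex of the feasible region:
  z(0, 0) = 0
  z(6.5, 0) = -104
  z(5, 6) = -158  ←
  z(0, 8) = -104
The minimum is at u = 5, v = 6.

u = 5, v = 6, z = -158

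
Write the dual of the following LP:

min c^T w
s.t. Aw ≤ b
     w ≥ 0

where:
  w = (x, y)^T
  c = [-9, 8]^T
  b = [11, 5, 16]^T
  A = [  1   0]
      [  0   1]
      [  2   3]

Primal min cᵀx s.t. Ax ≤ b, x ≥ 0  →  Dual max −bᵀy s.t. Aᵀy ≥ −c, y ≥ 0.

Maximize: z = -11y1 - 5y2 - 16y3

Subject to:
  y1 + 2y3 ≥ 9
  y2 + 3y3 ≥ -8
  y1, y2, y3 ≥ 0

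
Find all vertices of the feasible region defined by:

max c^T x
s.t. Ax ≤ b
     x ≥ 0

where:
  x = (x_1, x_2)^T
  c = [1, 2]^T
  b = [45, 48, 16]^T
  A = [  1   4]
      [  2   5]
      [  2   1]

(0, 0), (8, 0), (4, 8), (0, 9.6)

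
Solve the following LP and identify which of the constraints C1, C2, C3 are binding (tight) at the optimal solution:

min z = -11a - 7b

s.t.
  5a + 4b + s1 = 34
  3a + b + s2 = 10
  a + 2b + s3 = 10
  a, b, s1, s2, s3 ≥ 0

At a = 2, b = 4, compute slack b - a·x for each constraint:
  C1: 34 − 26 = 8  (slack)
  C2: 10 − 10 = 0  (binding)
  C3: 10 − 10 = 0  (binding)

Optimal: a = 2, b = 4
Binding: C2, C3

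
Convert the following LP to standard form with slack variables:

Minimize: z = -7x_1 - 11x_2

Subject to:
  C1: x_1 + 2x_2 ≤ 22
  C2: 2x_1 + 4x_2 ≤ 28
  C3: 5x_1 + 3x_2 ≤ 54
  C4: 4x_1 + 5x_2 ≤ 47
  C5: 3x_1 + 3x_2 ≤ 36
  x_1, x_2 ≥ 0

min z = -7x_1 - 11x_2

s.t.
  x_1 + 2x_2 + s1 = 22
  2x_1 + 4x_2 + s2 = 28
  5x_1 + 3x_2 + s3 = 54
  4x_1 + 5x_2 + s4 = 47
  3x_1 + 3x_2 + s5 = 36
  x_1, x_2, s1, s2, s3, s4, s5 ≥ 0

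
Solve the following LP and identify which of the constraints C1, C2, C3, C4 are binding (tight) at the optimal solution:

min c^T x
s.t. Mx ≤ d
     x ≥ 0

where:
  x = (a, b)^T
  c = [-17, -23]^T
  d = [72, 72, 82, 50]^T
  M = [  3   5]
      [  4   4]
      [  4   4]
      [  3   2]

At a = 9, b = 9, compute slack b - a·x for each constraint:
  C1: 72 − 72 = 0  (binding)
  C2: 72 − 72 = 0  (binding)
  C3: 82 − 72 = 10  (slack)
  C4: 50 − 45 = 5  (slack)

Optimal: a = 9, b = 9
Binding: C1, C2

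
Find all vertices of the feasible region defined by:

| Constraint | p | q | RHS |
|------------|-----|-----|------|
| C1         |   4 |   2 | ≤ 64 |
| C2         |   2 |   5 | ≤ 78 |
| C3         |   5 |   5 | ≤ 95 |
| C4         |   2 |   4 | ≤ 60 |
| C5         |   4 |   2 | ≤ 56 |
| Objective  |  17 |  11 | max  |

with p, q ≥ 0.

(0, 0), (14, 0), (9, 10), (8, 11), (0, 15)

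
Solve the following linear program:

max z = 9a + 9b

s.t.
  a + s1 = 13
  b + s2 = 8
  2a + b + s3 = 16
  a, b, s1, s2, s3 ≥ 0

Evaluate the objective at each vertex of the feasible region:
  z(0, 0) = 0
  z(8, 0) = 72
  z(4, 8) = 108  ←
  z(0, 8) = 72
The maximum is at a = 4, b = 8.

a = 4, b = 8, z = 108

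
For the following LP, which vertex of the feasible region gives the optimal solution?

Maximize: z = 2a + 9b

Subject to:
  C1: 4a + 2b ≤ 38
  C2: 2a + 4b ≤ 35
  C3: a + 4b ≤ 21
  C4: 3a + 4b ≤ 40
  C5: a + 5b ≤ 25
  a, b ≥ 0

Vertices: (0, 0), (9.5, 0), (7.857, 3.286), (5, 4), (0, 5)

Evaluate the objective at each vertex of the feasible region:
  z(0, 0) = 0
  z(9.5, 0) = 19
  z(7.857, 3.286) = 45.29
  z(5, 4) = 46  ←
  z(0, 5) = 45
The maximum is at a = 5, b = 4.

(5, 4)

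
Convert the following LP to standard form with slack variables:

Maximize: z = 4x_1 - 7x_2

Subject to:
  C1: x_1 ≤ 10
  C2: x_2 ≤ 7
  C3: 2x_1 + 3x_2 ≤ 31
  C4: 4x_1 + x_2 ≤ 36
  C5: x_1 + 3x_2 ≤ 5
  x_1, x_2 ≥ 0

max z = 4x_1 - 7x_2

s.t.
  x_1 + s1 = 10
  x_2 + s2 = 7
  2x_1 + 3x_2 + s3 = 31
  4x_1 + x_2 + s4 = 36
  x_1 + 3x_2 + s5 = 5
  x_1, x_2, s1, s2, s3, s4, s5 ≥ 0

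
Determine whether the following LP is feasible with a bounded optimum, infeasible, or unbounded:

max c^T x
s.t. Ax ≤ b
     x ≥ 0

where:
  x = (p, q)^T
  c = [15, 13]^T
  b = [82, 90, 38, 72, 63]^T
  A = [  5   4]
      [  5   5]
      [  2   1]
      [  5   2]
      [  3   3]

Feasible with a bounded optimal solution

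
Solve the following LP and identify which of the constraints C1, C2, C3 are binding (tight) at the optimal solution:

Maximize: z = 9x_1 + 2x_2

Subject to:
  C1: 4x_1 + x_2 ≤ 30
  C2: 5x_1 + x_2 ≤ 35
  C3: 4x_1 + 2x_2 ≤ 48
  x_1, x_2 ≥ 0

At x_1 = 5, x_2 = 10, compute slack b - a·x for each constraint:
  C1: 30 − 30 = 0  (binding)
  C2: 35 − 35 = 0  (binding)
  C3: 48 − 40 = 8  (slack)

Optimal: x_1 = 5, x_2 = 10
Binding: C1, C2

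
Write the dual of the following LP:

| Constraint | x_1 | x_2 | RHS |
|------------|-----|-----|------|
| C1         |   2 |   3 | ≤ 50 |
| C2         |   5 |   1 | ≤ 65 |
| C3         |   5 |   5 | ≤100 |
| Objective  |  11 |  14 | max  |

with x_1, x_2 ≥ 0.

Primal max cᵀx s.t. Ax ≤ b, x ≥ 0  →  Dual min bᵀy s.t. Aᵀy ≥ c, y ≥ 0.

Minimize: z = 50y1 + 65y2 + 100y3

Subject to:
  2y1 + 5y2 + 5y3 ≥ 11
  3y1 + y2 + 5y3 ≥ 14
  y1, y2, y3 ≥ 0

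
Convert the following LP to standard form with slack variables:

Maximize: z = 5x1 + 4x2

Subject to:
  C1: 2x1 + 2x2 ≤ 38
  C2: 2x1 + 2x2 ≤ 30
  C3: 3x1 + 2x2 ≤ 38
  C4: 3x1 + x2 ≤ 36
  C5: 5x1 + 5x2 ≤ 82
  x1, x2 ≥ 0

max z = 5x1 + 4x2

s.t.
  2x1 + 2x2 + s1 = 38
  2x1 + 2x2 + s2 = 30
  3x1 + 2x2 + s3 = 38
  3x1 + x2 + s4 = 36
  5x1 + 5x2 + s5 = 82
  x1, x2, s1, s2, s3, s4, s5 ≥ 0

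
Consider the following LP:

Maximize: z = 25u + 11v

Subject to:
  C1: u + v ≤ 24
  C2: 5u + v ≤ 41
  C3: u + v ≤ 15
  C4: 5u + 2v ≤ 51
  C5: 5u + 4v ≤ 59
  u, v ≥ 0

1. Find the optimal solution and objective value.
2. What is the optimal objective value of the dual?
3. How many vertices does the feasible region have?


1. u = 7, v = 6, z = 241
2. 241
3. 4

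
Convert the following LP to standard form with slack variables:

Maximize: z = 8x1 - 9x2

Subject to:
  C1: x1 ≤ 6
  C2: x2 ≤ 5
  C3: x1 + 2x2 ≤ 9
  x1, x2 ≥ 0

max z = 8x1 - 9x2

s.t.
  x1 + s1 = 6
  x2 + s2 = 5
  x1 + 2x2 + s3 = 9
  x1, x2, s1, s2, s3 ≥ 0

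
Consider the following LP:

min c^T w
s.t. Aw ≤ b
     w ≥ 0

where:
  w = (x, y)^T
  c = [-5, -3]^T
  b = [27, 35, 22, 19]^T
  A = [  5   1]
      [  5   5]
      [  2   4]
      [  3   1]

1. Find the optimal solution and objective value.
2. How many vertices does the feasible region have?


1. x = 5, y = 2, z = -31
2. 5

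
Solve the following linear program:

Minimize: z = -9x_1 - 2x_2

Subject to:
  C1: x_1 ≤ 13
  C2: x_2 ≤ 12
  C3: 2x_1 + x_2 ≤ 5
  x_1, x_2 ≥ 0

Evaluate the objective at each vertex of the feasible region:
  z(0, 0) = 0
  z(2.5, 0) = -22.5  ←
  z(0, 5) = -10
The minimum is at x_1 = 2.5, x_2 = 0.

x_1 = 2.5, x_2 = 0, z = -22.5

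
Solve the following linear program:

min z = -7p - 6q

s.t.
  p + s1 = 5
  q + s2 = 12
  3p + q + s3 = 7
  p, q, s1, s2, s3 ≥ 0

Evaluate the objective at each vertex of the feasible region:
  z(0, 0) = 0
  z(2.333, 0) = -16.33
  z(0, 7) = -42  ←
The minimum is at p = 0, q = 7.

p = 0, q = 7, z = -42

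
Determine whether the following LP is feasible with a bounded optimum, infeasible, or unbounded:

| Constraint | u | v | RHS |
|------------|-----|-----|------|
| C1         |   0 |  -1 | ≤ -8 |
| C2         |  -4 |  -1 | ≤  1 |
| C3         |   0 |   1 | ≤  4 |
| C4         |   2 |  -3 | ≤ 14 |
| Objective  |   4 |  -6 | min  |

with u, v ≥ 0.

Infeasible (no feasible solution exists)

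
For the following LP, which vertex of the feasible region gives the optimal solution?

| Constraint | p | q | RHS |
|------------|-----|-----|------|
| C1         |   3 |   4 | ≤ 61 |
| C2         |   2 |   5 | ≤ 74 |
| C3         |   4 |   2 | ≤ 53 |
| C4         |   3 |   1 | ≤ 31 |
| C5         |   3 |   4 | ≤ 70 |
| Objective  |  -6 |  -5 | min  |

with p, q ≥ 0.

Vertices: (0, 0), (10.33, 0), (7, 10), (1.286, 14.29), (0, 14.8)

Evaluate the objective at each vertex of the feasible region:
  z(0, 0) = 0
  z(10.33, 0) = -62
  z(7, 10) = -92  ←
  z(1.286, 14.29) = -79.14
  z(0, 14.8) = -74
The minimum is at p = 7, q = 10.

(7, 10)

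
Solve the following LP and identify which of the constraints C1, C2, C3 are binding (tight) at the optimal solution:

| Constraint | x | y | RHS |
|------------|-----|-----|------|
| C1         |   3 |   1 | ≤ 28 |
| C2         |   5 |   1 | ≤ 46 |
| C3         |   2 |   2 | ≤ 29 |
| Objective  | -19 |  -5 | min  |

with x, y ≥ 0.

At x = 9, y = 1, compute slack b - a·x for each constraint:
  C1: 28 − 28 = 0  (binding)
  C2: 46 − 46 = 0  (binding)
  C3: 29 − 20 = 9  (slack)

Optimal: x = 9, y = 1
Binding: C1, C2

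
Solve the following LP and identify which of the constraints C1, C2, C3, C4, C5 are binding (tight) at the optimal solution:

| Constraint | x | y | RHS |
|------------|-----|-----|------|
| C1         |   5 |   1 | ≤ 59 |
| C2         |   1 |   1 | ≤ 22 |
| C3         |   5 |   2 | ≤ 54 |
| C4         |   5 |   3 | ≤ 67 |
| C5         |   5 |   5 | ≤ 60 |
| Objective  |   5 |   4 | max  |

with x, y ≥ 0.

At x = 10, y = 2, compute slack b - a·x for each constraint:
  C1: 59 − 52 = 7  (slack)
  C2: 22 − 12 = 10  (slack)
  C3: 54 − 54 = 0  (binding)
  C4: 67 − 56 = 11  (slack)
  C5: 60 − 60 = 0  (binding)

Optimal: x = 10, y = 2
Binding: C3, C5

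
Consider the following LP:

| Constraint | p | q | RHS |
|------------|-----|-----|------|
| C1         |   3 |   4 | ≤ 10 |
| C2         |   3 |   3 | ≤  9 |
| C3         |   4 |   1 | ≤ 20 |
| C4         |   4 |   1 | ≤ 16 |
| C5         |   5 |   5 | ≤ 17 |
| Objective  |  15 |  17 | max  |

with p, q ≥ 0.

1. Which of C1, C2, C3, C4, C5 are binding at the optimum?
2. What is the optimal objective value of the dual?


1. C1, C2
2. 47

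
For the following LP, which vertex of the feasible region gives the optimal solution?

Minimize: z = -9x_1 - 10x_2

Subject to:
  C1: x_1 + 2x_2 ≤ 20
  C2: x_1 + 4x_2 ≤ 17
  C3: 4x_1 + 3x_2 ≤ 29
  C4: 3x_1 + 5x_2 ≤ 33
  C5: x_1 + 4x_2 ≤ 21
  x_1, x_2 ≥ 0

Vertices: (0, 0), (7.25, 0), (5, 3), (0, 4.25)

Evaluate the objective at each vertex of the feasible region:
  z(0, 0) = 0
  z(7.25, 0) = -65.25
  z(5, 3) = -75  ←
  z(0, 4.25) = -42.5
The minimum is at x_1 = 5, x_2 = 3.

(5, 3)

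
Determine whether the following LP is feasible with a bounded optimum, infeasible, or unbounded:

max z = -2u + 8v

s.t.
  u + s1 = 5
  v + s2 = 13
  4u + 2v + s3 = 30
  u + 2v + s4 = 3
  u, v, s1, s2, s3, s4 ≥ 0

Feasible with a bounded optimal solution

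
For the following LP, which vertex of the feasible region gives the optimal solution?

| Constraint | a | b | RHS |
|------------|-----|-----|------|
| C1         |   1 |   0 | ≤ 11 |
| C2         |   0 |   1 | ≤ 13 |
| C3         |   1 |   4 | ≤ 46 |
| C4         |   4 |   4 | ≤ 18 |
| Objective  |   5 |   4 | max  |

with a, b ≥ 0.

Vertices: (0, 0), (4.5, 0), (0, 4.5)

Evaluate the objective at each vertex of the feasible region:
  z(0, 0) = 0
  z(4.5, 0) = 22.5  ←
  z(0, 4.5) = 18
The maximum is at a = 4.5, b = 0.

(4.5, 0)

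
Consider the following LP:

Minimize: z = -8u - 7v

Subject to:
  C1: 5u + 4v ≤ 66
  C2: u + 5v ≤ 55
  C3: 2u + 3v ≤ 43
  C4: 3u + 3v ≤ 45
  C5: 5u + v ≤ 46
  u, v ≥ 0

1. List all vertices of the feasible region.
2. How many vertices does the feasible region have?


1. (0, 0), (9.2, 0), (7.867, 6.667), (6, 9), (5, 10), (0, 11)
2. 6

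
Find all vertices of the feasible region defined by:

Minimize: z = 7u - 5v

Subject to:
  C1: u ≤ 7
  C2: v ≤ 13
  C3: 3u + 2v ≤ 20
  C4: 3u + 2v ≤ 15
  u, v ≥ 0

(0, 0), (5, 0), (0, 7.5)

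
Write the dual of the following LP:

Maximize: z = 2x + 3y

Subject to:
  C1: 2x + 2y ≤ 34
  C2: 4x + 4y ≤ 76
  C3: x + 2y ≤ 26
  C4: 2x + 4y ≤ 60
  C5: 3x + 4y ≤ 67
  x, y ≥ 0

Primal max cᵀx s.t. Ax ≤ b, x ≥ 0  →  Dual min bᵀy s.t. Aᵀy ≥ c, y ≥ 0.

Minimize: z = 34y1 + 76y2 + 26y3 + 60y4 + 67y5

Subject to:
  2y1 + 4y2 + y3 + 2y4 + 3y5 ≥ 2
  2y1 + 4y2 + 2y3 + 4y4 + 4y5 ≥ 3
  y1, y2, y3, y4, y5 ≥ 0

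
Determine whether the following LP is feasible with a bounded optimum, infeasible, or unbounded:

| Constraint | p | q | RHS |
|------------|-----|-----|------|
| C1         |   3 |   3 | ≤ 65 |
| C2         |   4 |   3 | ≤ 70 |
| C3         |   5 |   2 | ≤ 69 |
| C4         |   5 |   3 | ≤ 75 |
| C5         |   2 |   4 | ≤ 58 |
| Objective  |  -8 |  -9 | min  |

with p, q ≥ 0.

Feasible with a bounded optimal solution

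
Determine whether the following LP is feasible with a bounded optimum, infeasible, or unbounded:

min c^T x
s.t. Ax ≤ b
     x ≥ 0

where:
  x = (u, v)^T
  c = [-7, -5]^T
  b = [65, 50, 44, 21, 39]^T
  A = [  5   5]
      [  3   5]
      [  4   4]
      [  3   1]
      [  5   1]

Feasible with a bounded optimal solution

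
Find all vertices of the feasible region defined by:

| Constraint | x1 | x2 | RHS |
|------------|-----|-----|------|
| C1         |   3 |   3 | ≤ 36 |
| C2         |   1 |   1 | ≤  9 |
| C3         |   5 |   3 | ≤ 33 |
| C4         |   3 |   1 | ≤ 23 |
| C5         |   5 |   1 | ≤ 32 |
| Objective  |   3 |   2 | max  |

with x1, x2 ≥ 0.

(0, 0), (6.4, 0), (6.3, 0.5), (3, 6), (0, 9)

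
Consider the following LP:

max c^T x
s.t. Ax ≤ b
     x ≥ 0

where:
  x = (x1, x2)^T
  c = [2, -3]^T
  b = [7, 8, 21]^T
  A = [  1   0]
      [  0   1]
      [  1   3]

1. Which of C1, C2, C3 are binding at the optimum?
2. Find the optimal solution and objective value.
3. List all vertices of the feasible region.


1. C1
2. x1 = 7, x2 = 0, z = 14
3. (0, 0), (7, 0), (7, 4.667), (0, 7)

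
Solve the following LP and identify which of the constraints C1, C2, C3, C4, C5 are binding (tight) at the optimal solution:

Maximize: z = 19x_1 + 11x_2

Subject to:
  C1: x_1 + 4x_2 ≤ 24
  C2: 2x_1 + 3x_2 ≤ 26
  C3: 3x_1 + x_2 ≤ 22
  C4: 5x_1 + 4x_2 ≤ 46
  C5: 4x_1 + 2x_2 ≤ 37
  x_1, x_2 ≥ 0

At x_1 = 6, x_2 = 4, compute slack b - a·x for each constraint:
  C1: 24 − 22 = 2  (slack)
  C2: 26 − 24 = 2  (slack)
  C3: 22 − 22 = 0  (binding)
  C4: 46 − 46 = 0  (binding)
  C5: 37 − 32 = 5  (slack)

Optimal: x_1 = 6, x_2 = 4
Binding: C3, C4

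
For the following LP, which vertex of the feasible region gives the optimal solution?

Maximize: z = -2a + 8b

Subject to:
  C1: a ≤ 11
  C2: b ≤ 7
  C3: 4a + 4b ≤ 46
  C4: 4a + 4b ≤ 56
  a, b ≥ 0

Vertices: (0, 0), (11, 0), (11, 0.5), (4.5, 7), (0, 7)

Evaluate the objective at each vertex of the feasible region:
  z(0, 0) = 0
  z(11, 0) = -22
  z(11, 0.5) = -18
  z(4.5, 7) = 47
  z(0, 7) = 56  ←
The maximum is at a = 0, b = 7.

(0, 7)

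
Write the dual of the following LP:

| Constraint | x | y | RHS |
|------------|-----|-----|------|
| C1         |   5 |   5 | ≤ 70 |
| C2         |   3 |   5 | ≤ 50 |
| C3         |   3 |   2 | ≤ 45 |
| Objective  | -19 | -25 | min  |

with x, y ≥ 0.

Primal min cᵀx s.t. Ax ≤ b, x ≥ 0  →  Dual max −bᵀy s.t. Aᵀy ≥ −c, y ≥ 0.

Maximize: z = -70y1 - 50y2 - 45y3

Subject to:
  5y1 + 3y2 + 3y3 ≥ 19
  5y1 + 5y2 + 2y3 ≥ 25
  y1, y2, y3 ≥ 0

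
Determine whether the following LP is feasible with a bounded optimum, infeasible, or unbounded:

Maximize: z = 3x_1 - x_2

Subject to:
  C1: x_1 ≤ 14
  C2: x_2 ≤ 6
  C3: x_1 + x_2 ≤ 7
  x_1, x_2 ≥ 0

Feasible with a bounded optimal solution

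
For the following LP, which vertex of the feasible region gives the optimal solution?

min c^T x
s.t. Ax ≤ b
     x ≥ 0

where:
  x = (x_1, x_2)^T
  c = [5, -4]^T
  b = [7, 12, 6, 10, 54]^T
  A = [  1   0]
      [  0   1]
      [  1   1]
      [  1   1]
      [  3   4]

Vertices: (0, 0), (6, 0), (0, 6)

Evaluate the objective at each vertex of the feasible region:
  z(0, 0) = 0
  z(6, 0) = 30
  z(0, 6) = -24  ←
The minimum is at x_1 = 0, x_2 = 6.

(0, 6)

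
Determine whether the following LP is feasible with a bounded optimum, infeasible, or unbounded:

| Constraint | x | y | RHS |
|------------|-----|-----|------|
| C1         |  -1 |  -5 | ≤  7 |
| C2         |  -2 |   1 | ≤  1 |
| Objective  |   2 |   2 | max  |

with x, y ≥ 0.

Unbounded (objective can increase without bound)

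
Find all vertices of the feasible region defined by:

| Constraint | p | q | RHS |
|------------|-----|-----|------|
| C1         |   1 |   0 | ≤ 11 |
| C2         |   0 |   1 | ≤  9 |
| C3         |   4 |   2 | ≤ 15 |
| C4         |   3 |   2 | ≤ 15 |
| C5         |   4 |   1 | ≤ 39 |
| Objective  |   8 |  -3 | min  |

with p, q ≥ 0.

(0, 0), (3.75, 0), (0, 7.5)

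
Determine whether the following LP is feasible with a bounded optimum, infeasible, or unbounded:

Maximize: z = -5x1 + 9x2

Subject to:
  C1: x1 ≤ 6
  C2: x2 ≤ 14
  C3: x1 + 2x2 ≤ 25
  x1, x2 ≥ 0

Feasible with a bounded optimal solution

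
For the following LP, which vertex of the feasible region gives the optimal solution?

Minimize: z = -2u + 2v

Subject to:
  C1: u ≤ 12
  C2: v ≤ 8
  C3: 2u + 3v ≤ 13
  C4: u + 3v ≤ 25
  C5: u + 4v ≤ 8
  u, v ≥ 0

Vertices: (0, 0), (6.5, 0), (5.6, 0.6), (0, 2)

Evaluate the objective at each vertex of the feasible region:
  z(0, 0) = 0
  z(6.5, 0) = -13  ←
  z(5.6, 0.6) = -10
  z(0, 2) = 4
The minimum is at u = 6.5, v = 0.

(6.5, 0)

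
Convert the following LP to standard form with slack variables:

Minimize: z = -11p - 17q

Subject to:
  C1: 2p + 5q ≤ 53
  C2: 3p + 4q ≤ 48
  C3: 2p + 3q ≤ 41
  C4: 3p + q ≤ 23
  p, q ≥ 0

min z = -11p - 17q

s.t.
  2p + 5q + s1 = 53
  3p + 4q + s2 = 48
  2p + 3q + s3 = 41
  3p + q + s4 = 23
  p, q, s1, s2, s3, s4 ≥ 0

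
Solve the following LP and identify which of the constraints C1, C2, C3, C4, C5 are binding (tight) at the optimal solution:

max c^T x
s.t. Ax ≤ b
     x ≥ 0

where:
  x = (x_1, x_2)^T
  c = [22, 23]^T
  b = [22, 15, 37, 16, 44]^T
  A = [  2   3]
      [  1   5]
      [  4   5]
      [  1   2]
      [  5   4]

At x_1 = 8, x_2 = 1, compute slack b - a·x for each constraint:
  C1: 22 − 19 = 3  (slack)
  C2: 15 − 13 = 2  (slack)
  C3: 37 − 37 = 0  (binding)
  C4: 16 − 10 = 6  (slack)
  C5: 44 − 44 = 0  (binding)

Optimal: x_1 = 8, x_2 = 1
Binding: C3, C5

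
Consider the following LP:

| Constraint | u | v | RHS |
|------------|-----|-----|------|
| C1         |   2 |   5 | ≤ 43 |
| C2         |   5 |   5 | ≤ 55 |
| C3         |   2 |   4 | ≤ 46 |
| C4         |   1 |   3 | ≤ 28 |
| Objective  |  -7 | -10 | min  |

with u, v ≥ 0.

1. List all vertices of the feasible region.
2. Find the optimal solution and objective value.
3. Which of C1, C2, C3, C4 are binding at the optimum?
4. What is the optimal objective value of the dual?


1. (0, 0), (11, 0), (4, 7), (0, 8.6)
2. u = 4, v = 7, z = -98
3. C1, C2
4. -98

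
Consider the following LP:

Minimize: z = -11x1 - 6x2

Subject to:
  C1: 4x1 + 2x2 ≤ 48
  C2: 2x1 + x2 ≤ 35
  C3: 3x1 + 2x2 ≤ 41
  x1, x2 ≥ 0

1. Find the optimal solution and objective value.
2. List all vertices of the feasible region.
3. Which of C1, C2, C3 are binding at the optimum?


1. x1 = 7, x2 = 10, z = -137
2. (0, 0), (12, 0), (7, 10), (0, 20.5)
3. C1, C3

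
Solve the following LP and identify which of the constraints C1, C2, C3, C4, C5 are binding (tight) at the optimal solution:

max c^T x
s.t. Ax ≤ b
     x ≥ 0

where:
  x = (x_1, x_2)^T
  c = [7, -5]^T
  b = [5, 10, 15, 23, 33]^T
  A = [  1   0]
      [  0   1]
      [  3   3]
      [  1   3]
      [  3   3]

At x_1 = 5, x_2 = 0, compute slack b - a·x for each constraint:
  C1: 5 − 5 = 0  (binding)
  C2: 10 − 0 = 10  (slack)
  C3: 15 − 15 = 0  (binding)
  C4: 23 − 5 = 18  (slack)
  C5: 33 − 15 = 18  (slack)

Optimal: x_1 = 5, x_2 = 0
Binding: C1, C3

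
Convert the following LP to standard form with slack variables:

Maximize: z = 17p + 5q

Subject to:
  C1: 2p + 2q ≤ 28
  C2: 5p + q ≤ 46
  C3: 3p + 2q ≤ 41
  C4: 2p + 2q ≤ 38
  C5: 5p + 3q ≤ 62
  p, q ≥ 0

max z = 17p + 5q

s.t.
  2p + 2q + s1 = 28
  5p + q + s2 = 46
  3p + 2q + s3 = 41
  2p + 2q + s4 = 38
  5p + 3q + s5 = 62
  p, q, s1, s2, s3, s4, s5 ≥ 0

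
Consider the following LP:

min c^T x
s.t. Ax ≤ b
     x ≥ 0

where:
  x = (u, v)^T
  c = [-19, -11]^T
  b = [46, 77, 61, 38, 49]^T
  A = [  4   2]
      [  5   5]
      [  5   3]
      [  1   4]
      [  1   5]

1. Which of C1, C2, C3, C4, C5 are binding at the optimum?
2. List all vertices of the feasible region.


1. C1, C3
2. (0, 0), (11.5, 0), (8, 7), (7.647, 7.588), (0, 9.5)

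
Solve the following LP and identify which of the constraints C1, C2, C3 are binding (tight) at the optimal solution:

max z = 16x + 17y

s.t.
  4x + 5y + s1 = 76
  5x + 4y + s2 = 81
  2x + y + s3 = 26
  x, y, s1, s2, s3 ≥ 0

At x = 9, y = 8, compute slack b - a·x for each constraint:
  C1: 76 − 76 = 0  (binding)
  C2: 81 − 77 = 4  (slack)
  C3: 26 − 26 = 0  (binding)

Optimal: x = 9, y = 8
Binding: C1, C3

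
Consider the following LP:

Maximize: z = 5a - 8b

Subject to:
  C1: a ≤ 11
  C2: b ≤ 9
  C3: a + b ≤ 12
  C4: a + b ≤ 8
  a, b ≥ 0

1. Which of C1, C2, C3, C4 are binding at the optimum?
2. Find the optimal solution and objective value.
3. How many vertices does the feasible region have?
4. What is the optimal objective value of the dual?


1. C4
2. a = 8, b = 0, z = 40
3. 3
4. 40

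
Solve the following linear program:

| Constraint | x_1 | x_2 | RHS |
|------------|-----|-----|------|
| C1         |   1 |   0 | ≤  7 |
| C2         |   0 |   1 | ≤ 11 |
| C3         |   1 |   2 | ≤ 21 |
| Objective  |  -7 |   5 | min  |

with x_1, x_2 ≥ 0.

Evaluate the objective at each vertex of the feasible region:
  z(0, 0) = 0
  z(7, 0) = -49  ←
  z(7, 7) = -14
  z(0, 10.5) = 52.5
The minimum is at x_1 = 7, x_2 = 0.

x_1 = 7, x_2 = 0, z = -49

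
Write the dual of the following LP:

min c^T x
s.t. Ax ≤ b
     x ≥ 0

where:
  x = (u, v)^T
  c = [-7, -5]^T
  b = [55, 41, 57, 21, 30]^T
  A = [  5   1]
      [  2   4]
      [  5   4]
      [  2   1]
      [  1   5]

Primal min cᵀx s.t. Ax ≤ b, x ≥ 0  →  Dual max −bᵀy s.t. Aᵀy ≥ −c, y ≥ 0.

Maximize: z = -55y1 - 41y2 - 57y3 - 21y4 - 30y5

Subject to:
  5y1 + 2y2 + 5y3 + 2y4 + y5 ≥ 7
  y1 + 4y2 + 4y3 + y4 + 5y5 ≥ 5
  y1, y2, y3, y4, y5 ≥ 0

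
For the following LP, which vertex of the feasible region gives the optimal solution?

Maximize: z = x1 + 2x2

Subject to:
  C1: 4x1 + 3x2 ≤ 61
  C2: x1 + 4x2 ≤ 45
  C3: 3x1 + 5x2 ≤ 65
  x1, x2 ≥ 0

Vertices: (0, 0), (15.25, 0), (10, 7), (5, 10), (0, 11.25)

Evaluate the objective at each vertex of the feasible region:
  z(0, 0) = 0
  z(15.25, 0) = 15.25
  z(10, 7) = 24
  z(5, 10) = 25  ←
  z(0, 11.25) = 22.5
The maximum is at x1 = 5, x2 = 10.

(5, 10)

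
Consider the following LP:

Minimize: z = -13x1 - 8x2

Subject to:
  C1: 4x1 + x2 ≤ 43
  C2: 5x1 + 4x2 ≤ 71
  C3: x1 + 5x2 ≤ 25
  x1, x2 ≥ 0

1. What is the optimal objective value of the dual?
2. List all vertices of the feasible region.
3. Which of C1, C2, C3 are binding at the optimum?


1. -154
2. (0, 0), (10.75, 0), (10, 3), (0, 5)
3. C1, C3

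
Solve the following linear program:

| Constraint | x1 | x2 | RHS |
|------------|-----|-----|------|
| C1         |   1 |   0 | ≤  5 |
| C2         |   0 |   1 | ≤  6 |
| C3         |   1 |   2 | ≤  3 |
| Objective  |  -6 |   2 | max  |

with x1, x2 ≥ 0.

Evaluate the objective at each vertex of the feasible region:
  z(0, 0) = 0
  z(3, 0) = -18
  z(0, 1.5) = 3  ←
The maximum is at x1 = 0, x2 = 1.5.

x1 = 0, x2 = 1.5, z = 3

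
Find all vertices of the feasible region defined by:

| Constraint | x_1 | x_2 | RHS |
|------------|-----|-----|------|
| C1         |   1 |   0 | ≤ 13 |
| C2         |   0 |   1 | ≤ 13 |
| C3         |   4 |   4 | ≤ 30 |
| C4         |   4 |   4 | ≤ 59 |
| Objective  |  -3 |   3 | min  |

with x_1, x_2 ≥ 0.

(0, 0), (7.5, 0), (0, 7.5)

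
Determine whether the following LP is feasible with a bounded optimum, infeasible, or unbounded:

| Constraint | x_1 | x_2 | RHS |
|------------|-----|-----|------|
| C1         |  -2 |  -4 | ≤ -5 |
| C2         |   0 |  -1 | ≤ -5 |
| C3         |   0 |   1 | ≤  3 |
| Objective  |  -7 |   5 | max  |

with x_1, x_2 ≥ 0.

Infeasible (no feasible solution exists)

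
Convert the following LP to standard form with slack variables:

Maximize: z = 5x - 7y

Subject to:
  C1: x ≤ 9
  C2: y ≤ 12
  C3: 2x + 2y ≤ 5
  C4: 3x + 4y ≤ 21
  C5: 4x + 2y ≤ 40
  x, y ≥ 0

max z = 5x - 7y

s.t.
  x + s1 = 9
  y + s2 = 12
  2x + 2y + s3 = 5
  3x + 4y + s4 = 21
  4x + 2y + s5 = 40
  x, y, s1, s2, s3, s4, s5 ≥ 0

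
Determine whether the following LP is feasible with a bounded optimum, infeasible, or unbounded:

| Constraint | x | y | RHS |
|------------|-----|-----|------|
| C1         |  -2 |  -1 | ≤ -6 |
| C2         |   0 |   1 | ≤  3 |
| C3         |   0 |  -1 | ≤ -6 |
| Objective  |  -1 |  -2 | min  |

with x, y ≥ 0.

Infeasible (no feasible solution exists)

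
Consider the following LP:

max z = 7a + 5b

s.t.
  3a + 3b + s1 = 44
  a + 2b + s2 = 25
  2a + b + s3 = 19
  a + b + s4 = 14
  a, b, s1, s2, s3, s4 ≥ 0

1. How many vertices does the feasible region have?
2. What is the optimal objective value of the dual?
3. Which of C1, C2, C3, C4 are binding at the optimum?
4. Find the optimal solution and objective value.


1. 5
2. 80
3. C3, C4
4. a = 5, b = 9, z = 80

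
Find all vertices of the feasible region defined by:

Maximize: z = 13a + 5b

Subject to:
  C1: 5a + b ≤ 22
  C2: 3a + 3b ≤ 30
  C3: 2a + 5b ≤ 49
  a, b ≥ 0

(0, 0), (4.4, 0), (3, 7), (0.3333, 9.667), (0, 9.8)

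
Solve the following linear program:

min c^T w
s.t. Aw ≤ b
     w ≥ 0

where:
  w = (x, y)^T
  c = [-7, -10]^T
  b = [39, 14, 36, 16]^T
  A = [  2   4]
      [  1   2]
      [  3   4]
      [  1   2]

Evaluate the objective at each vertex of the feasible region:
  z(0, 0) = 0
  z(12, 0) = -84
  z(8, 3) = -86  ←
  z(0, 7) = -70
The minimum is at x = 8, y = 3.

x = 8, y = 3, z = -86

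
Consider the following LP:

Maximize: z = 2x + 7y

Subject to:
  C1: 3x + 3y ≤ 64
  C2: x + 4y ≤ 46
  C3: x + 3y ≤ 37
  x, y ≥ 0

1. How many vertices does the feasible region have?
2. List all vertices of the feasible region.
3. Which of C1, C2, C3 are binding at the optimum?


1. 5
2. (0, 0), (21.33, 0), (13.5, 7.833), (10, 9), (0, 11.5)
3. C2, C3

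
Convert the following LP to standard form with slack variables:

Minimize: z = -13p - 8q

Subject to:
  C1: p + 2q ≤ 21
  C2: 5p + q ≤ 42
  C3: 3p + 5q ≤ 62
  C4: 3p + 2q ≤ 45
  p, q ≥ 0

min z = -13p - 8q

s.t.
  p + 2q + s1 = 21
  5p + q + s2 = 42
  3p + 5q + s3 = 62
  3p + 2q + s4 = 45
  p, q, s1, s2, s3, s4 ≥ 0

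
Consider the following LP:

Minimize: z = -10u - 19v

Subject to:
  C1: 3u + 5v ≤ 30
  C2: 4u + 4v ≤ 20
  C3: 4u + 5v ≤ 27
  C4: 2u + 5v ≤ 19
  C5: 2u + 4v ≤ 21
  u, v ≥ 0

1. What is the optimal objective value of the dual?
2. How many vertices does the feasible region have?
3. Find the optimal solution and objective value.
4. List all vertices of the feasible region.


1. -77
2. 4
3. u = 2, v = 3, z = -77
4. (0, 0), (5, 0), (2, 3), (0, 3.8)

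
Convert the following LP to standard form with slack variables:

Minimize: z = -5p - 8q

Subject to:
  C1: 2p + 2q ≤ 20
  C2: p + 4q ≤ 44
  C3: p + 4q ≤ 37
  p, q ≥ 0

min z = -5p - 8q

s.t.
  2p + 2q + s1 = 20
  p + 4q + s2 = 44
  p + 4q + s3 = 37
  p, q, s1, s2, s3 ≥ 0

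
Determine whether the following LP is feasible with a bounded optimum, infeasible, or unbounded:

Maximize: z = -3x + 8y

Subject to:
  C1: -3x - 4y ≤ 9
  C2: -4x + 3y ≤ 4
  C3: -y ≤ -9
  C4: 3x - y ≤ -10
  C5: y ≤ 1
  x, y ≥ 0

Infeasible (no feasible solution exists)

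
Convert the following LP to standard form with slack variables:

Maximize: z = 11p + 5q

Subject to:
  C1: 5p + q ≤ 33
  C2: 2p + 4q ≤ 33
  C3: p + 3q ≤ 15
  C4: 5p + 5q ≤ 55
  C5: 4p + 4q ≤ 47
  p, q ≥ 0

max z = 11p + 5q

s.t.
  5p + q + s1 = 33
  2p + 4q + s2 = 33
  p + 3q + s3 = 15
  5p + 5q + s4 = 55
  4p + 4q + s5 = 47
  p, q, s1, s2, s3, s4, s5 ≥ 0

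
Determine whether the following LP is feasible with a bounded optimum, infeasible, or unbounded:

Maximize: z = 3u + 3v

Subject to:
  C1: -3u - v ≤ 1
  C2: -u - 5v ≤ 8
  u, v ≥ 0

Unbounded (objective can increase without bound)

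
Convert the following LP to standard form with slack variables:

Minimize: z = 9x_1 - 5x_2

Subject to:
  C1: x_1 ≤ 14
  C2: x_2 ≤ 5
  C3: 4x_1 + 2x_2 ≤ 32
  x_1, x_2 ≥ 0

min z = 9x_1 - 5x_2

s.t.
  x_1 + s1 = 14
  x_2 + s2 = 5
  4x_1 + 2x_2 + s3 = 32
  x_1, x_2, s1, s2, s3 ≥ 0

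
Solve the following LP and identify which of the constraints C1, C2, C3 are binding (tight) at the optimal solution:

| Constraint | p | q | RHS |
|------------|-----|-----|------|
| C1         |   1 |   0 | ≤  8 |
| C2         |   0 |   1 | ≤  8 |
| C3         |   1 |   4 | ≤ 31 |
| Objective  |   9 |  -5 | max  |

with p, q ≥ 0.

At p = 8, q = 0, compute slack b - a·x for each constraint:
  C1: 8 − 8 = 0  (binding)
  C2: 8 − 0 = 8  (slack)
  C3: 31 − 8 = 23  (slack)

Optimal: p = 8, q = 0
Binding: C1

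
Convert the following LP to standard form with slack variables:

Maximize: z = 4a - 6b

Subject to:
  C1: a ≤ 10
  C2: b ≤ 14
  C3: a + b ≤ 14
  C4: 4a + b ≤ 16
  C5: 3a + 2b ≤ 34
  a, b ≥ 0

max z = 4a - 6b

s.t.
  a + s1 = 10
  b + s2 = 14
  a + b + s3 = 14
  4a + b + s4 = 16
  3a + 2b + s5 = 34
  a, b, s1, s2, s3, s4, s5 ≥ 0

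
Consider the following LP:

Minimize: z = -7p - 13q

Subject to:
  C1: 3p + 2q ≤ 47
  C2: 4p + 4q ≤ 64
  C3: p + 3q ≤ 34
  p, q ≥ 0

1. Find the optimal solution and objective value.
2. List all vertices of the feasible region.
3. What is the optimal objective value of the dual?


1. p = 7, q = 9, z = -166
2. (0, 0), (15.67, 0), (15, 1), (7, 9), (0, 11.33)
3. -166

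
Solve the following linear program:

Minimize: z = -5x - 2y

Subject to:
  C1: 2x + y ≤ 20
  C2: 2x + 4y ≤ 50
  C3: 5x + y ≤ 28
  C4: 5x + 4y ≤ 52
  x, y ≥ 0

Evaluate the objective at each vertex of the feasible region:
  z(0, 0) = 0
  z(5.6, 0) = -28
  z(4, 8) = -36  ←
  z(0.6667, 12.17) = -27.67
  z(0, 12.5) = -25
The minimum is at x = 4, y = 8.

x = 4, y = 8, z = -36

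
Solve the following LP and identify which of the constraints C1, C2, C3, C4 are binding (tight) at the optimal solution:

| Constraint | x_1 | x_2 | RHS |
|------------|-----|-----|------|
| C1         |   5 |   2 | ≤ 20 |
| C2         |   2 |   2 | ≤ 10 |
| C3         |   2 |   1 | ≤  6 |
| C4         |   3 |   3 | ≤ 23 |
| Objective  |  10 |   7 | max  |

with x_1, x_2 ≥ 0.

At x_1 = 1, x_2 = 4, compute slack b - a·x for each constraint:
  C1: 20 − 13 = 7  (slack)
  C2: 10 − 10 = 0  (binding)
  C3: 6 − 6 = 0  (binding)
  C4: 23 − 15 = 8  (slack)

Optimal: x_1 = 1, x_2 = 4
Binding: C2, C3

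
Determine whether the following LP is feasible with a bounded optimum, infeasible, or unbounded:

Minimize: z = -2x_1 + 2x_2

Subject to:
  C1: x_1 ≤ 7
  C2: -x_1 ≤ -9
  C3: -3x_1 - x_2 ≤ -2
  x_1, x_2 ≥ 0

Infeasible (no feasible solution exists)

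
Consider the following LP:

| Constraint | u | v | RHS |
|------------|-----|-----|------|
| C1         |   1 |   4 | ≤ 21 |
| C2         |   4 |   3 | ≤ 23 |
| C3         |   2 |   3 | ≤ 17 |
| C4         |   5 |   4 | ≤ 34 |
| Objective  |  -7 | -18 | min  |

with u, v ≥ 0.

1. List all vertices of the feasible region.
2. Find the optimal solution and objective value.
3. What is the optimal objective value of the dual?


1. (0, 0), (5.75, 0), (3, 3.667), (1, 5), (0, 5.25)
2. u = 1, v = 5, z = -97
3. -97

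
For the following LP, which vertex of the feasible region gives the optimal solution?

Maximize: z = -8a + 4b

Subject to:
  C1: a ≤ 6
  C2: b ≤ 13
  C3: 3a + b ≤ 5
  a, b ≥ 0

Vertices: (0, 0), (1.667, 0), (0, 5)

Evaluate the objective at each vertex of the feasible region:
  z(0, 0) = 0
  z(1.667, 0) = -13.33
  z(0, 5) = 20  ←
The maximum is at a = 0, b = 5.

(0, 5)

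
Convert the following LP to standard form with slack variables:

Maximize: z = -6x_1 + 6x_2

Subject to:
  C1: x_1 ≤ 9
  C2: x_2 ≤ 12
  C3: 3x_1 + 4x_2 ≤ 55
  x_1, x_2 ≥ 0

max z = -6x_1 + 6x_2

s.t.
  x_1 + s1 = 9
  x_2 + s2 = 12
  3x_1 + 4x_2 + s3 = 55
  x_1, x_2, s1, s2, s3 ≥ 0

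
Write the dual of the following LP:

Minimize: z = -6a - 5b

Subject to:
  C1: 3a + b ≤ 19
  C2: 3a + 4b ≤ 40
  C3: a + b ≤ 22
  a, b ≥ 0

Primal min cᵀx s.t. Ax ≤ b, x ≥ 0  →  Dual max −bᵀy s.t. Aᵀy ≥ −c, y ≥ 0.

Maximize: z = -19y1 - 40y2 - 22y3

Subject to:
  3y1 + 3y2 + y3 ≥ 6
  y1 + 4y2 + y3 ≥ 5
  y1, y2, y3 ≥ 0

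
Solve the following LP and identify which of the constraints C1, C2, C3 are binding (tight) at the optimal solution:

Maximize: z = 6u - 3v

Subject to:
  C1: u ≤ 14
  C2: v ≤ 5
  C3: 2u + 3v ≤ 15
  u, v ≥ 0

At u = 7.5, v = 0, compute slack b - a·x for each constraint:
  C1: 14 − 7.5 = 6.5  (slack)
  C2: 5 − 0 = 5  (slack)
  C3: 15 − 15 = 0  (binding)

Optimal: u = 7.5, v = 0
Binding: C3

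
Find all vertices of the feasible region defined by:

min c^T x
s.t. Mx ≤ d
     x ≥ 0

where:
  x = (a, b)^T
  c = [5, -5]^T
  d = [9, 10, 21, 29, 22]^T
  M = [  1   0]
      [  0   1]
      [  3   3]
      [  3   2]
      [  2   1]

(0, 0), (7, 0), (0, 7)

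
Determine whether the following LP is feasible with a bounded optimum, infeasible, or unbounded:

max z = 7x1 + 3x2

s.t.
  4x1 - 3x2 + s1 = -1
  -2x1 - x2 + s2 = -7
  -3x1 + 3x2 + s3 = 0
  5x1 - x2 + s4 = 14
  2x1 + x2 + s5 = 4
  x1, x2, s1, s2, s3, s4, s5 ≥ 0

Infeasible (no feasible solution exists)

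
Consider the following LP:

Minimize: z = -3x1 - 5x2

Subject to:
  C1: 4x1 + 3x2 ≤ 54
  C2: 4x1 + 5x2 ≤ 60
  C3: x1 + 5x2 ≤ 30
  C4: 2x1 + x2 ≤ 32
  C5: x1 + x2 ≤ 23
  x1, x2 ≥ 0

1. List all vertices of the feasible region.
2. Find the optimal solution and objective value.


1. (0, 0), (13.5, 0), (11.25, 3), (10, 4), (0, 6)
2. x1 = 10, x2 = 4, z = -50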